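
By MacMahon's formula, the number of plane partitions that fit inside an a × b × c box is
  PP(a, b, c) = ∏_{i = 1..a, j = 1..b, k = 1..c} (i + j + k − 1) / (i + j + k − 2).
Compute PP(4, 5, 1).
PP(4, 5, 1) = 126

Evaluate the triple product over i = 1..4, j = 1..5, k = 1..1. The factors are (2/1) · (3/2) · (4/3) · (5/4) · (6/5) · (3/2) · (4/3) · (5/4) · … (20 factors total). The numerators and denominators telescope so the product is an integer; carrying out the multiplication exactly gives PP(4, 5, 1) = 126.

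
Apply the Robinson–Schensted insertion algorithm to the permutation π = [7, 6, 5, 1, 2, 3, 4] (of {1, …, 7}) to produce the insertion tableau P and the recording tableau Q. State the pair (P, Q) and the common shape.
P = [1, 2, 3, 4] / [5] / [6] / [7];  Q = [1, 5, 6, 7] / [2] / [3] / [4];  common shape = (4, 1, 1, 1)

Row-insert the values π_1, π_2, … into P one at a time, bumping the leftmost entry strictly greater than the inserted value down to the next row. The recording tableau Q records, in position (i, j), the step at which that cell was added to P.
  Insert 7 (step 1): P = [7];  Q = [1]
  Insert 6 (step 2): P = [6] / [7];  Q = [1] / [2]
  Insert 5 (step 3): P = [5] / [6] / [7];  Q = [1] / [2] / [3]
  Insert 1 (step 4): P = [1] / [5] / [6] / [7];  Q = [1] / [2] / [3] / [4]
  Insert 2 (step 5): P = [1, 2] / [5] / [6] / [7];  Q = [1, 5] / [2] / [3] / [4]
  Insert 3 (step 6): P = [1, 2, 3] / [5] / [6] / [7];  Q = [1, 5, 6] / [2] / [3] / [4]
  Insert 4 (step 7): P = [1, 2, 3, 4] / [5] / [6] / [7];  Q = [1, 5, 6, 7] / [2] / [3] / [4]
Final shape: (4, 1, 1, 1).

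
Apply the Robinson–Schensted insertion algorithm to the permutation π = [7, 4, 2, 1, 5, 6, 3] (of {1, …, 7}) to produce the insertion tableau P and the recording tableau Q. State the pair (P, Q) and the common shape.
P = [1, 3, 6] / [2, 5] / [4] / [7];  Q = [1, 5, 6] / [2, 7] / [3] / [4];  common shape = (3, 2, 1, 1)

Row-insert the values π_1, π_2, … into P one at a time, bumping the leftmost entry strictly greater than the inserted value down to the next row. The recording tableau Q records, in position (i, j), the step at which that cell was added to P.
  Insert 7 (step 1): P = [7];  Q = [1]
  Insert 4 (step 2): P = [4] / [7];  Q = [1] / [2]
  Insert 2 (step 3): P = [2] / [4] / [7];  Q = [1] / [2] / [3]
  Insert 1 (step 4): P = [1] / [2] / [4] / [7];  Q = [1] / [2] / [3] / [4]
  Insert 5 (step 5): P = [1, 5] / [2] / [4] / [7];  Q = [1, 5] / [2] / [3] / [4]
  Insert 6 (step 6): P = [1, 5, 6] / [2] / [4] / [7];  Q = [1, 5, 6] / [2] / [3] / [4]
  Insert 3 (step 7): P = [1, 3, 6] / [2, 5] / [4] / [7];  Q = [1, 5, 6] / [2, 7] / [3] / [4]
Final shape: (3, 2, 1, 1).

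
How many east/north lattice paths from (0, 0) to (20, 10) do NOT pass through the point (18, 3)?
Number of paths = 29997135

Total paths from (0, 0) to (20, 10): C(30, 20) = 30045015. Paths through (18, 3): (paths (0, 0) → (18, 3)) × (paths (18, 3) → (20, 10)) = C(21, 18) · C(9, 2) = 1330 · 36 = 47880. Avoidance count = 30045015 − 47880 = 29997135.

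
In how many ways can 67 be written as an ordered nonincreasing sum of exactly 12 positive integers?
p(67, 12 parts) = 185425

Partitions of n into exactly k parts are in bijection with partitions of n − k into at most k parts (subtract 1 from each part). So p(67, exactly 12) = p(55, parts ≤ 12). Computing via the recurrence p(m, j) = p(m, j−1) + p(m−j, j) gives 185425.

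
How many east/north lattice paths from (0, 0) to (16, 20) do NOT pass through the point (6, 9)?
Number of paths = 5542528530

Total paths from (0, 0) to (16, 20): C(36, 16) = 7307872110. Paths through (6, 9): (paths (0, 0) → (6, 9)) × (paths (6, 9) → (16, 20)) = C(15, 6) · C(21, 10) = 5005 · 352716 = 1765343580. Avoidance count = 7307872110 − 1765343580 = 5542528530.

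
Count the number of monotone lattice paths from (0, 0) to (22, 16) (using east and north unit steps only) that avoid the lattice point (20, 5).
Number of paths = 22235830290

Total paths from (0, 0) to (22, 16): C(38, 22) = 22239974430. Paths through (20, 5): (paths (0, 0) → (20, 5)) × (paths (20, 5) → (22, 16)) = C(25, 20) · C(13, 2) = 53130 · 78 = 4144140. Avoidance count = 22239974430 − 4144140 = 22235830290.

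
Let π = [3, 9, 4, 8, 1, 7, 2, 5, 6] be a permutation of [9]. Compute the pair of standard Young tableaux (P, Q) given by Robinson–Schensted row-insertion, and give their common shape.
P = [1, 2, 5, 6] / [3, 4, 7] / [8] / [9];  Q = [1, 2, 4, 9] / [3, 6, 8] / [5] / [7];  common shape = (4, 3, 1, 1)

Row-insert the values π_1, π_2, … into P one at a time, bumping the leftmost entry strictly greater than the inserted value down to the next row. The recording tableau Q records, in position (i, j), the step at which that cell was added to P.
  Insert 3 (step 1): P = [3];  Q = [1]
  Insert 9 (step 2): P = [3, 9];  Q = [1, 2]
  Insert 4 (step 3): P = [3, 4] / [9];  Q = [1, 2] / [3]
  Insert 8 (step 4): P = [3, 4, 8] / [9];  Q = [1, 2, 4] / [3]
  Insert 1 (step 5): P = [1, 4, 8] / [3] / [9];  Q = [1, 2, 4] / [3] / [5]
  Insert 7 (step 6): P = [1, 4, 7] / [3, 8] / [9];  Q = [1, 2, 4] / [3, 6] / [5]
  Insert 2 (step 7): P = [1, 2, 7] / [3, 4] / [8] / [9];  Q = [1, 2, 4] / [3, 6] / [5] / [7]
  Insert 5 (step 8): P = [1, 2, 5] / [3, 4, 7] / [8] / [9];  Q = [1, 2, 4] / [3, 6, 8] / [5] / [7]
  Insert 6 (step 9): P = [1, 2, 5, 6] / [3, 4, 7] / [8] / [9];  Q = [1, 2, 4, 9] / [3, 6, 8] / [5] / [7]
Final shape: (4, 3, 1, 1).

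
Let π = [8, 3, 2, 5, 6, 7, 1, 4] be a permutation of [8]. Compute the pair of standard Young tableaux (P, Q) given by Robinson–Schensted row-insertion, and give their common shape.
P = [1, 4, 6, 7] / [2, 5] / [3] / [8];  Q = [1, 4, 5, 6] / [2, 8] / [3] / [7];  common shape = (4, 2, 1, 1)

Row-insert the values π_1, π_2, … into P one at a time, bumping the leftmost entry strictly greater than the inserted value down to the next row. The recording tableau Q records, in position (i, j), the step at which that cell was added to P.
  Insert 8 (step 1): P = [8];  Q = [1]
  Insert 3 (step 2): P = [3] / [8];  Q = [1] / [2]
  Insert 2 (step 3): P = [2] / [3] / [8];  Q = [1] / [2] / [3]
  Insert 5 (step 4): P = [2, 5] / [3] / [8];  Q = [1, 4] / [2] / [3]
  Insert 6 (step 5): P = [2, 5, 6] / [3] / [8];  Q = [1, 4, 5] / [2] / [3]
  Insert 7 (step 6): P = [2, 5, 6, 7] / [3] / [8];  Q = [1, 4, 5, 6] / [2] / [3]
  Insert 1 (step 7): P = [1, 5, 6, 7] / [2] / [3] / [8];  Q = [1, 4, 5, 6] / [2] / [3] / [7]
  Insert 4 (step 8): P = [1, 4, 6, 7] / [2, 5] / [3] / [8];  Q = [1, 4, 5, 6] / [2, 8] / [3] / [7]
Final shape: (4, 2, 1, 1).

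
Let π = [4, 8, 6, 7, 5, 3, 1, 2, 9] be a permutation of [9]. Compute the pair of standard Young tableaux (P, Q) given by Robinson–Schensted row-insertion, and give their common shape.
P = [1, 2, 7, 9] / [3, 5] / [4] / [6] / [8];  Q = [1, 2, 4, 9] / [3, 8] / [5] / [6] / [7];  common shape = (4, 2, 1, 1, 1)

Row-insert the values π_1, π_2, … into P one at a time, bumping the leftmost entry strictly greater than the inserted value down to the next row. The recording tableau Q records, in position (i, j), the step at which that cell was added to P.
  Insert 4 (step 1): P = [4];  Q = [1]
  Insert 8 (step 2): P = [4, 8];  Q = [1, 2]
  Insert 6 (step 3): P = [4, 6] / [8];  Q = [1, 2] / [3]
  Insert 7 (step 4): P = [4, 6, 7] / [8];  Q = [1, 2, 4] / [3]
  Insert 5 (step 5): P = [4, 5, 7] / [6] / [8];  Q = [1, 2, 4] / [3] / [5]
  Insert 3 (step 6): P = [3, 5, 7] / [4] / [6] / [8];  Q = [1, 2, 4] / [3] / [5] / [6]
  Insert 1 (step 7): P = [1, 5, 7] / [3] / [4] / [6] / [8];  Q = [1, 2, 4] / [3] / [5] / [6] / [7]
  Insert 2 (step 8): P = [1, 2, 7] / [3, 5] / [4] / [6] / [8];  Q = [1, 2, 4] / [3, 8] / [5] / [6] / [7]
  Insert 9 (step 9): P = [1, 2, 7, 9] / [3, 5] / [4] / [6] / [8];  Q = [1, 2, 4, 9] / [3, 8] / [5] / [6] / [7]
Final shape: (4, 2, 1, 1, 1).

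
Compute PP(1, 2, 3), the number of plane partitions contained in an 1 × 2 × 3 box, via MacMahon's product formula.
PP(1, 2, 3) = 10

Evaluate the triple product over i = 1..1, j = 1..2, k = 1..3. The factors are (2/1) · (3/2) · (4/3) · (3/2) · (4/3) · (5/4). The numerators and denominators telescope so the product is an integer; carrying out the multiplication exactly gives PP(1, 2, 3) = 10.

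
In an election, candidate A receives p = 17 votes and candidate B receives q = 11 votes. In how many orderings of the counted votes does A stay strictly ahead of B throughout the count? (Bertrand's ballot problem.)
Strict-lead orderings = 4601610

Total orderings of the 28 votes with 17 for A: C(28, 17) = 21474180. By the Bertrand ballot formula (Cycle Lemma / reflection principle), the number of orderings in which A is strictly ahead of B throughout is (p − q)/(p + q) · C(p + q, p) = (17 − 11)/(17 + 11) · 21474180 = 4601610.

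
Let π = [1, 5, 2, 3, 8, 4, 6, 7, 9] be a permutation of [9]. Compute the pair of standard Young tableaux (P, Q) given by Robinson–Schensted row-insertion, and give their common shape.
P = [1, 2, 3, 4, 6, 7, 9] / [5, 8];  Q = [1, 2, 4, 5, 7, 8, 9] / [3, 6];  common shape = (7, 2)

Row-insert the values π_1, π_2, … into P one at a time, bumping the leftmost entry strictly greater than the inserted value down to the next row. The recording tableau Q records, in position (i, j), the step at which that cell was added to P.
  Insert 1 (step 1): P = [1];  Q = [1]
  Insert 5 (step 2): P = [1, 5];  Q = [1, 2]
  Insert 2 (step 3): P = [1, 2] / [5];  Q = [1, 2] / [3]
  Insert 3 (step 4): P = [1, 2, 3] / [5];  Q = [1, 2, 4] / [3]
  Insert 8 (step 5): P = [1, 2, 3, 8] / [5];  Q = [1, 2, 4, 5] / [3]
  Insert 4 (step 6): P = [1, 2, 3, 4] / [5, 8];  Q = [1, 2, 4, 5] / [3, 6]
  Insert 6 (step 7): P = [1, 2, 3, 4, 6] / [5, 8];  Q = [1, 2, 4, 5, 7] / [3, 6]
  Insert 7 (step 8): P = [1, 2, 3, 4, 6, 7] / [5, 8];  Q = [1, 2, 4, 5, 7, 8] / [3, 6]
  Insert 9 (step 9): P = [1, 2, 3, 4, 6, 7, 9] / [5, 8];  Q = [1, 2, 4, 5, 7, 8, 9] / [3, 6]
Final shape: (7, 2).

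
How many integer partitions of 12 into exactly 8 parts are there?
p(12, 8 parts) = 5

Partitions of n into exactly k parts ↔ partitions of n − k into at most k parts (subtract 1 from each part). For n = 12, k = 8, the partitions are: 5+1+1+1+1+1+1+1, 4+2+1+1+1+1+1+1, 3+3+1+1+1+1+1+1, 3+2+2+1+1+1+1+1, 2+2+2+2+1+1+1+1. Count = 5.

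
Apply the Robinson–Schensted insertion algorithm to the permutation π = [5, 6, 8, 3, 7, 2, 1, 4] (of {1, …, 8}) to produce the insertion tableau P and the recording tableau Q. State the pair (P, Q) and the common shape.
P = [1, 4, 7] / [2, 6] / [3, 8] / [5];  Q = [1, 2, 3] / [4, 5] / [6, 8] / [7];  common shape = (3, 2, 2, 1)

Row-insert the values π_1, π_2, … into P one at a time, bumping the leftmost entry strictly greater than the inserted value down to the next row. The recording tableau Q records, in position (i, j), the step at which that cell was added to P.
  Insert 5 (step 1): P = [5];  Q = [1]
  Insert 6 (step 2): P = [5, 6];  Q = [1, 2]
  Insert 8 (step 3): P = [5, 6, 8];  Q = [1, 2, 3]
  Insert 3 (step 4): P = [3, 6, 8] / [5];  Q = [1, 2, 3] / [4]
  Insert 7 (step 5): P = [3, 6, 7] / [5, 8];  Q = [1, 2, 3] / [4, 5]
  Insert 2 (step 6): P = [2, 6, 7] / [3, 8] / [5];  Q = [1, 2, 3] / [4, 5] / [6]
  Insert 1 (step 7): P = [1, 6, 7] / [2, 8] / [3] / [5];  Q = [1, 2, 3] / [4, 5] / [6] / [7]
  Insert 4 (step 8): P = [1, 4, 7] / [2, 6] / [3, 8] / [5];  Q = [1, 2, 3] / [4, 5] / [6, 8] / [7]
Final shape: (3, 2, 2, 1).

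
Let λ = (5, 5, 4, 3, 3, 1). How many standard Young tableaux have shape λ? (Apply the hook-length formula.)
# SYT of shape (5, 5, 4, 3, 3, 1) = 299304720

Hook-length formula: f^λ = n! / Π hook(c), product over all cells c of the Young diagram. For λ = (5, 5, 4, 3, 3, 1), n = 21 boxes. Hook lengths by row (left-to-right, top-to-bottom): [10, 8, 7, 4, 2]; [9, 7, 6, 3, 1]; [7, 5, 4, 1]; [5, 3, 2]; [4, 2, 1]; [1]. Product of hooks = 170698752000. So f^λ = 21! / 170698752000 = 51090942171709440000 / 170698752000 = 299304720.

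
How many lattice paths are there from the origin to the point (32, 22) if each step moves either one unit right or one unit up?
Number of paths = 780512175396135

A monotone lattice path from (0, 0) to (32, 22) consists of 32 east steps and 22 north steps in some order, so it is determined by which 32 of the 54 steps are east. The count is C(54, 32) = 780512175396135.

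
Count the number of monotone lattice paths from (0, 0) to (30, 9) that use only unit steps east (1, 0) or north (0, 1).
Number of paths = 211915132

A monotone lattice path from (0, 0) to (30, 9) consists of 30 east steps and 9 north steps in some order, so it is determined by which 30 of the 39 steps are east. The count is C(39, 30) = 211915132.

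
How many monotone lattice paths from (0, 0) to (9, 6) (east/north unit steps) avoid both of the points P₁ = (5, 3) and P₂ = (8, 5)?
Number of paths = 1591

Inclusion–exclusion. Total paths: C(15, 9) = 5005. Through P₁: C(8, 5)·C(7, 4) = 1960. Through P₂: C(13, 8)·C(2, 1) = 2574. Since P₁ is strictly southwest of P₂, a monotone path through both must visit P₁ then P₂; paths through both = C(8, 5)·C(5, 3)·C(2, 1) = 1120. Avoid both = 5005 − 1960 − 2574 + 1120 = 1591.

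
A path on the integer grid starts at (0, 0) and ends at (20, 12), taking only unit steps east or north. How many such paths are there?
Number of paths = 225792840

A monotone lattice path from (0, 0) to (20, 12) consists of 20 east steps and 12 north steps in some order, so it is determined by which 20 of the 32 steps are east. The count is C(32, 20) = 225792840.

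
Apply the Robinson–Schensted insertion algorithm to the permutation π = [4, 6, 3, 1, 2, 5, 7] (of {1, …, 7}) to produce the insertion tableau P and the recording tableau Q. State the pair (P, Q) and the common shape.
P = [1, 2, 5, 7] / [3, 6] / [4];  Q = [1, 2, 6, 7] / [3, 5] / [4];  common shape = (4, 2, 1)

Row-insert the values π_1, π_2, … into P one at a time, bumping the leftmost entry strictly greater than the inserted value down to the next row. The recording tableau Q records, in position (i, j), the step at which that cell was added to P.
  Insert 4 (step 1): P = [4];  Q = [1]
  Insert 6 (step 2): P = [4, 6];  Q = [1, 2]
  Insert 3 (step 3): P = [3, 6] / [4];  Q = [1, 2] / [3]
  Insert 1 (step 4): P = [1, 6] / [3] / [4];  Q = [1, 2] / [3] / [4]
  Insert 2 (step 5): P = [1, 2] / [3, 6] / [4];  Q = [1, 2] / [3, 5] / [4]
  Insert 5 (step 6): P = [1, 2, 5] / [3, 6] / [4];  Q = [1, 2, 6] / [3, 5] / [4]
  Insert 7 (step 7): P = [1, 2, 5, 7] / [3, 6] / [4];  Q = [1, 2, 6, 7] / [3, 5] / [4]
Final shape: (4, 2, 1).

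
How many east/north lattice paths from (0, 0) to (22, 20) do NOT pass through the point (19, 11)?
Number of paths = 501773601420

Total paths from (0, 0) to (22, 20): C(42, 22) = 513791607420. Paths through (19, 11): (paths (0, 0) → (19, 11)) × (paths (19, 11) → (22, 20)) = C(30, 19) · C(12, 3) = 54627300 · 220 = 12018006000. Avoidance count = 513791607420 − 12018006000 = 501773601420.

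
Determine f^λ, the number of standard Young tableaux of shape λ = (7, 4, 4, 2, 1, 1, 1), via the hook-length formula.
# SYT of shape (7, 4, 4, 2, 1, 1, 1) = 159174400

Hook-length formula: f^λ = n! / Π hook(c), product over all cells c of the Young diagram. For λ = (7, 4, 4, 2, 1, 1, 1), n = 20 boxes. Hook lengths by row (left-to-right, top-to-bottom): [13, 9, 7, 6, 3, 2, 1]; [9, 5, 3, 2]; [8, 4, 2, 1]; [5, 1]; [3]; [2]; [1]. Product of hooks = 15284505600. So f^λ = 20! / 15284505600 = 2432902008176640000 / 15284505600 = 159174400.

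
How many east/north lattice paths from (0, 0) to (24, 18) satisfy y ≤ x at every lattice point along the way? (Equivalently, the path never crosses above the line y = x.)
Number of paths = 99035193894

By the reflection principle (André's argument), the number of monotone paths to (24, 18) with n ≤ m that never go above y = x is C(42, 24) − C(42, 25) = 353697121050 − 254661927156 = 99035193894.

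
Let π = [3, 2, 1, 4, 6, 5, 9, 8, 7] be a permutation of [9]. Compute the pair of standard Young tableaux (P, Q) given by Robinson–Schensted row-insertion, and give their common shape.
P = [1, 4, 5, 7] / [2, 6, 8] / [3, 9];  Q = [1, 4, 5, 7] / [2, 6, 8] / [3, 9];  common shape = (4, 3, 2)

Row-insert the values π_1, π_2, … into P one at a time, bumping the leftmost entry strictly greater than the inserted value down to the next row. The recording tableau Q records, in position (i, j), the step at which that cell was added to P.
  Insert 3 (step 1): P = [3];  Q = [1]
  Insert 2 (step 2): P = [2] / [3];  Q = [1] / [2]
  Insert 1 (step 3): P = [1] / [2] / [3];  Q = [1] / [2] / [3]
  Insert 4 (step 4): P = [1, 4] / [2] / [3];  Q = [1, 4] / [2] / [3]
  Insert 6 (step 5): P = [1, 4, 6] / [2] / [3];  Q = [1, 4, 5] / [2] / [3]
  Insert 5 (step 6): P = [1, 4, 5] / [2, 6] / [3];  Q = [1, 4, 5] / [2, 6] / [3]
  Insert 9 (step 7): P = [1, 4, 5, 9] / [2, 6] / [3];  Q = [1, 4, 5, 7] / [2, 6] / [3]
  Insert 8 (step 8): P = [1, 4, 5, 8] / [2, 6, 9] / [3];  Q = [1, 4, 5, 7] / [2, 6, 8] / [3]
  Insert 7 (step 9): P = [1, 4, 5, 7] / [2, 6, 8] / [3, 9];  Q = [1, 4, 5, 7] / [2, 6, 8] / [3, 9]
Final shape: (4, 3, 2).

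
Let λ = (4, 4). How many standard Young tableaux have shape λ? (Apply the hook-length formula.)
# SYT of shape (4, 4) = 14

Hook-length formula: f^λ = n! / Π hook(c), product over all cells c of the Young diagram. For λ = (4, 4), n = 8 boxes. Hook lengths by row (left-to-right, top-to-bottom): [5, 4, 3, 2]; [4, 3, 2, 1]. Product of hooks = 2880. So f^λ = 8! / 2880 = 40320 / 2880 = 14.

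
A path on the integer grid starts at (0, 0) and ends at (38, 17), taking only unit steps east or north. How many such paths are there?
Number of paths = 68248282427325

A monotone lattice path from (0, 0) to (38, 17) consists of 38 east steps and 17 north steps in some order, so it is determined by which 38 of the 55 steps are east. The count is C(55, 38) = 68248282427325.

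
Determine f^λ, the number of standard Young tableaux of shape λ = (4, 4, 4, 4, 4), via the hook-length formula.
# SYT of shape (4, 4, 4, 4, 4) = 1662804

Hook-length formula: f^λ = n! / Π hook(c), product over all cells c of the Young diagram. For λ = (4, 4, 4, 4, 4), n = 20 boxes. Hook lengths by row (left-to-right, top-to-bottom): [8, 7, 6, 5]; [7, 6, 5, 4]; [6, 5, 4, 3]; [5, 4, 3, 2]; [4, 3, 2, 1]. Product of hooks = 1463132160000. So f^λ = 20! / 1463132160000 = 2432902008176640000 / 1463132160000 = 1662804.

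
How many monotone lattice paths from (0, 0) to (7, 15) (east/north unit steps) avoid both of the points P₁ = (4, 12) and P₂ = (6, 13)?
Number of paths = 69128

Inclusion–exclusion. Total paths: C(22, 7) = 170544. Through P₁: C(16, 4)·C(6, 3) = 36400. Through P₂: C(19, 6)·C(3, 1) = 81396. Since P₁ is strictly southwest of P₂, a monotone path through both must visit P₁ then P₂; paths through both = C(16, 4)·C(3, 2)·C(3, 1) = 16380. Avoid both = 170544 − 36400 − 81396 + 16380 = 69128.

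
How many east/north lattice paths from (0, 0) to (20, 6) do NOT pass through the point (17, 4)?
Number of paths = 170380

Total paths from (0, 0) to (20, 6): C(26, 20) = 230230. Paths through (17, 4): (paths (0, 0) → (17, 4)) × (paths (17, 4) → (20, 6)) = C(21, 17) · C(5, 3) = 5985 · 10 = 59850. Avoidance count = 230230 − 59850 = 170380.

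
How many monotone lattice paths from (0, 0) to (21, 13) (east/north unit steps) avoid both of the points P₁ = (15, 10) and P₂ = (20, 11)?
Number of paths = 458228655

Inclusion–exclusion. Total paths: C(34, 21) = 927983760. Through P₁: C(25, 15)·C(9, 6) = 274575840. Through P₂: C(31, 20)·C(3, 1) = 254016945. Since P₁ is strictly southwest of P₂, a monotone path through both must visit P₁ then P₂; paths through both = C(25, 15)·C(6, 5)·C(3, 1) = 58837680. Avoid both = 927983760 − 274575840 − 254016945 + 58837680 = 458228655.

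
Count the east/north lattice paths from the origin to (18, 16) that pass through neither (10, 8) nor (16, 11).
Number of paths = 1444189287

Inclusion–exclusion. Total paths: C(34, 18) = 2203961430. Through P₁: C(18, 10)·C(16, 8) = 563165460. Through P₂: C(27, 16)·C(7, 2) = 273795795. Since P₁ is strictly southwest of P₂, a monotone path through both must visit P₁ then P₂; paths through both = C(18, 10)·C(9, 6)·C(7, 2) = 77189112. Avoid both = 2203961430 − 563165460 − 273795795 + 77189112 = 1444189287.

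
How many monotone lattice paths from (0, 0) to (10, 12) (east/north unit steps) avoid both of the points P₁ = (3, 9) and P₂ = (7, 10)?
Number of paths = 436766

Inclusion–exclusion. Total paths: C(22, 10) = 646646. Through P₁: C(12, 3)·C(10, 7) = 26400. Through P₂: C(17, 7)·C(5, 3) = 194480. Since P₁ is strictly southwest of P₂, a monotone path through both must visit P₁ then P₂; paths through both = C(12, 3)·C(5, 4)·C(5, 3) = 11000. Avoid both = 646646 − 26400 − 194480 + 11000 = 436766.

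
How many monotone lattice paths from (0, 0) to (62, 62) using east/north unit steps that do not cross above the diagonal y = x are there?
C_62 = 24139737743045626825711458546273312

These NE paths below the diagonal are counted by the Catalan number C_n = (1/(n + 1)) · C(2n, n). For n = 62: C_62 = (1/63) · C(124, 62) = 1520803477811874490019821888415218656/63 = 24139737743045626825711458546273312.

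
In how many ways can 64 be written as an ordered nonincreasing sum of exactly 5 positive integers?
p(64, 5 parts) = 6747

Partitions of n into exactly k parts are in bijection with partitions of n − k into at most k parts (subtract 1 from each part). So p(64, exactly 5) = p(59, parts ≤ 5). Computing via the recurrence p(m, j) = p(m, j−1) + p(m−j, j) gives 6747.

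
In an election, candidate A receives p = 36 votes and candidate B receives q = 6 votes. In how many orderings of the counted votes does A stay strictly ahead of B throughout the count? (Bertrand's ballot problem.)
Strict-lead orderings = 3746990

Total orderings of the 42 votes with 36 for A: C(42, 36) = 5245786. By the Bertrand ballot formula (Cycle Lemma / reflection principle), the number of orderings in which A is strictly ahead of B throughout is (p − q)/(p + q) · C(p + q, p) = (36 − 6)/(36 + 6) · 5245786 = 3746990.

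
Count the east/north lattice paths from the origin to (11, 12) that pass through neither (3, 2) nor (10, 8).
Number of paths = 781508

Inclusion–exclusion. Total paths: C(23, 11) = 1352078. Through P₁: C(5, 3)·C(18, 8) = 437580. Through P₂: C(18, 10)·C(5, 1) = 218790. Since P₁ is strictly southwest of P₂, a monotone path through both must visit P₁ then P₂; paths through both = C(5, 3)·C(13, 7)·C(5, 1) = 85800. Avoid both = 1352078 − 437580 − 218790 + 85800 = 781508.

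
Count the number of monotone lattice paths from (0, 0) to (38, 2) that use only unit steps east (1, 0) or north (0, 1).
Number of paths = 780

A monotone lattice path from (0, 0) to (38, 2) consists of 38 east steps and 2 north steps in some order, so it is determined by which 38 of the 40 steps are east. The count is C(40, 38) = 780.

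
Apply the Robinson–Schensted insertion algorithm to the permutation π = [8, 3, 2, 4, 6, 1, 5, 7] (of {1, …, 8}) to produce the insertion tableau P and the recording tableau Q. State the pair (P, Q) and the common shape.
P = [1, 4, 5, 7] / [2, 6] / [3] / [8];  Q = [1, 4, 5, 8] / [2, 7] / [3] / [6];  common shape = (4, 2, 1, 1)

Row-insert the values π_1, π_2, … into P one at a time, bumping the leftmost entry strictly greater than the inserted value down to the next row. The recording tableau Q records, in position (i, j), the step at which that cell was added to P.
  Insert 8 (step 1): P = [8];  Q = [1]
  Insert 3 (step 2): P = [3] / [8];  Q = [1] / [2]
  Insert 2 (step 3): P = [2] / [3] / [8];  Q = [1] / [2] / [3]
  Insert 4 (step 4): P = [2, 4] / [3] / [8];  Q = [1, 4] / [2] / [3]
  Insert 6 (step 5): P = [2, 4, 6] / [3] / [8];  Q = [1, 4, 5] / [2] / [3]
  Insert 1 (step 6): P = [1, 4, 6] / [2] / [3] / [8];  Q = [1, 4, 5] / [2] / [3] / [6]
  Insert 5 (step 7): P = [1, 4, 5] / [2, 6] / [3] / [8];  Q = [1, 4, 5] / [2, 7] / [3] / [6]
  Insert 7 (step 8): P = [1, 4, 5, 7] / [2, 6] / [3] / [8];  Q = [1, 4, 5, 8] / [2, 7] / [3] / [6]
Final shape: (4, 2, 1, 1).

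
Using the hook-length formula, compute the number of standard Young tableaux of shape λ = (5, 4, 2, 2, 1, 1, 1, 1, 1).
# SYT of shape (5, 4, 2, 2, 1, 1, 1, 1, 1) = 3965760

Hook-length formula: f^λ = n! / Π hook(c), product over all cells c of the Young diagram. For λ = (5, 4, 2, 2, 1, 1, 1, 1, 1), n = 18 boxes. Hook lengths by row (left-to-right, top-to-bottom): [13, 7, 4, 3, 1]; [11, 5, 2, 1]; [8, 2]; [7, 1]; [5]; [4]; [3]; [2]; [1]. Product of hooks = 1614412800. So f^λ = 18! / 1614412800 = 6402373705728000 / 1614412800 = 3965760.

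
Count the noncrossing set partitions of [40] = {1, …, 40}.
C_40 = 2622127042276492108820

These noncrossing partitions are counted by the Catalan number C_n = (1/(n + 1)) · C(2n, n). For n = 40: C_40 = (1/41) · C(80, 40) = 107507208733336176461620/41 = 2622127042276492108820.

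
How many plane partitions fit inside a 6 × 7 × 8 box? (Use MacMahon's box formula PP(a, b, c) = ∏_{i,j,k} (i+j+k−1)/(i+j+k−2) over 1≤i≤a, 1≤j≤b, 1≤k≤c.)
PP(6, 7, 8) = 19702998159210080

Evaluate the triple product over i = 1..6, j = 1..7, k = 1..8. The factors are (2/1) · (3/2) · (4/3) · (5/4) · (6/5) · (7/6) · (8/7) · (9/8) · … (336 factors total). The numerators and denominators telescope so the product is an integer; carrying out the multiplication exactly gives PP(6, 7, 8) = 19702998159210080.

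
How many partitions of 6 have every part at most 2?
p(6, parts ≤ 2) = 4

Partitions of 6 with all parts ≤ 2: 2+2+2, 2+2+1+1, 2+1+1+1+1, 1+1+1+1+1+1. Count = 4.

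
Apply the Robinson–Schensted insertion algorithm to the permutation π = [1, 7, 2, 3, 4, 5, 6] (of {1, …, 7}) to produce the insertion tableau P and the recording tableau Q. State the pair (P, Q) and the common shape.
P = [1, 2, 3, 4, 5, 6] / [7];  Q = [1, 2, 4, 5, 6, 7] / [3];  common shape = (6, 1)

Row-insert the values π_1, π_2, … into P one at a time, bumping the leftmost entry strictly greater than the inserted value down to the next row. The recording tableau Q records, in position (i, j), the step at which that cell was added to P.
  Insert 1 (step 1): P = [1];  Q = [1]
  Insert 7 (step 2): P = [1, 7];  Q = [1, 2]
  Insert 2 (step 3): P = [1, 2] / [7];  Q = [1, 2] / [3]
  Insert 3 (step 4): P = [1, 2, 3] / [7];  Q = [1, 2, 4] / [3]
  Insert 4 (step 5): P = [1, 2, 3, 4] / [7];  Q = [1, 2, 4, 5] / [3]
  Insert 5 (step 6): P = [1, 2, 3, 4, 5] / [7];  Q = [1, 2, 4, 5, 6] / [3]
  Insert 6 (step 7): P = [1, 2, 3, 4, 5, 6] / [7];  Q = [1, 2, 4, 5, 6, 7] / [3]
Final shape: (6, 1).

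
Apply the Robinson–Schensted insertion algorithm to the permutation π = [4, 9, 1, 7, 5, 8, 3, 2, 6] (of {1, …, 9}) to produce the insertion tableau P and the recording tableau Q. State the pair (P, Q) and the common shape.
P = [1, 2, 6] / [3, 5, 8] / [4] / [7] / [9];  Q = [1, 2, 6] / [3, 4, 9] / [5] / [7] / [8];  common shape = (3, 3, 1, 1, 1)

Row-insert the values π_1, π_2, … into P one at a time, bumping the leftmost entry strictly greater than the inserted value down to the next row. The recording tableau Q records, in position (i, j), the step at which that cell was added to P.
  Insert 4 (step 1): P = [4];  Q = [1]
  Insert 9 (step 2): P = [4, 9];  Q = [1, 2]
  Insert 1 (step 3): P = [1, 9] / [4];  Q = [1, 2] / [3]
  Insert 7 (step 4): P = [1, 7] / [4, 9];  Q = [1, 2] / [3, 4]
  Insert 5 (step 5): P = [1, 5] / [4, 7] / [9];  Q = [1, 2] / [3, 4] / [5]
  Insert 8 (step 6): P = [1, 5, 8] / [4, 7] / [9];  Q = [1, 2, 6] / [3, 4] / [5]
  Insert 3 (step 7): P = [1, 3, 8] / [4, 5] / [7] / [9];  Q = [1, 2, 6] / [3, 4] / [5] / [7]
  Insert 2 (step 8): P = [1, 2, 8] / [3, 5] / [4] / [7] / [9];  Q = [1, 2, 6] / [3, 4] / [5] / [7] / [8]
  Insert 6 (step 9): P = [1, 2, 6] / [3, 5, 8] / [4] / [7] / [9];  Q = [1, 2, 6] / [3, 4, 9] / [5] / [7] / [8]
Final shape: (3, 3, 1, 1, 1).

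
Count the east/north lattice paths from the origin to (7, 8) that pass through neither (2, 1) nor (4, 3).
Number of paths = 3107

Inclusion–exclusion. Total paths: C(15, 7) = 6435. Through P₁: C(3, 2)·C(12, 5) = 2376. Through P₂: C(7, 4)·C(8, 3) = 1960. Since P₁ is strictly southwest of P₂, a monotone path through both must visit P₁ then P₂; paths through both = C(3, 2)·C(4, 2)·C(8, 3) = 1008. Avoid both = 6435 − 2376 − 1960 + 1008 = 3107.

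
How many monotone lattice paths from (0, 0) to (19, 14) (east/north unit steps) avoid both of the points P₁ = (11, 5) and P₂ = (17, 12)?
Number of paths = 446220438

Inclusion–exclusion. Total paths: C(33, 19) = 818809200. Through P₁: C(16, 11)·C(17, 8) = 106186080. Through P₂: C(29, 17)·C(4, 2) = 311375610. Since P₁ is strictly southwest of P₂, a monotone path through both must visit P₁ then P₂; paths through both = C(16, 11)·C(13, 6)·C(4, 2) = 44972928. Avoid both = 818809200 − 106186080 − 311375610 + 44972928 = 446220438.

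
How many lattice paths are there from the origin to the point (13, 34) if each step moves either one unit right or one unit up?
Number of paths = 140676848445

A monotone lattice path from (0, 0) to (13, 34) consists of 13 east steps and 34 north steps in some order, so it is determined by which 13 of the 47 steps are east. The count is C(47, 13) = 140676848445.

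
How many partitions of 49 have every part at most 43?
p(49, parts ≤ 43) = 173506

Use the recurrence p(n, m) = p(n, m−1) + p(n−m, m): either the largest part is < m (count p(n, m−1)) or the largest part is exactly m (remove one copy of m, count p(n−m, m)). With p(0, ·) = 1 this gives p(49, parts ≤ 43) = 173506. (By conjugating Young diagrams, this also counts partitions of 49 into at most 43 parts.)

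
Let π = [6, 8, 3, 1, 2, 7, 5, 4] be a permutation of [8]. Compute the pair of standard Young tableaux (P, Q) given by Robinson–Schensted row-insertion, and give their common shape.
P = [1, 2, 4] / [3, 5] / [6, 7] / [8];  Q = [1, 2, 6] / [3, 5] / [4, 7] / [8];  common shape = (3, 2, 2, 1)

Row-insert the values π_1, π_2, … into P one at a time, bumping the leftmost entry strictly greater than the inserted value down to the next row. The recording tableau Q records, in position (i, j), the step at which that cell was added to P.
  Insert 6 (step 1): P = [6];  Q = [1]
  Insert 8 (step 2): P = [6, 8];  Q = [1, 2]
  Insert 3 (step 3): P = [3, 8] / [6];  Q = [1, 2] / [3]
  Insert 1 (step 4): P = [1, 8] / [3] / [6];  Q = [1, 2] / [3] / [4]
  Insert 2 (step 5): P = [1, 2] / [3, 8] / [6];  Q = [1, 2] / [3, 5] / [4]
  Insert 7 (step 6): P = [1, 2, 7] / [3, 8] / [6];  Q = [1, 2, 6] / [3, 5] / [4]
  Insert 5 (step 7): P = [1, 2, 5] / [3, 7] / [6, 8];  Q = [1, 2, 6] / [3, 5] / [4, 7]
  Insert 4 (step 8): P = [1, 2, 4] / [3, 5] / [6, 7] / [8];  Q = [1, 2, 6] / [3, 5] / [4, 7] / [8]
Final shape: (3, 2, 2, 1).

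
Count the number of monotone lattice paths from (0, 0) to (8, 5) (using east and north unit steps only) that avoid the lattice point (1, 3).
Number of paths = 1143

Total paths from (0, 0) to (8, 5): C(13, 8) = 1287. Paths through (1, 3): (paths (0, 0) → (1, 3)) × (paths (1, 3) → (8, 5)) = C(4, 1) · C(9, 7) = 4 · 36 = 144. Avoidance count = 1287 − 144 = 1143.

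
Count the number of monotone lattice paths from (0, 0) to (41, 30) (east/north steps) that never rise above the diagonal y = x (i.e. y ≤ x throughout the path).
Number of paths = 27384596126328843248

By the reflection principle (André's argument), the number of monotone paths to (41, 30) with n ≤ m that never go above y = x is C(71, 41) − C(71, 42) = 95846086442150951368 − 68461490315822108120 = 27384596126328843248.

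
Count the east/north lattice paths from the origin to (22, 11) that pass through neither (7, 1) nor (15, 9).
Number of paths = 124023056

Inclusion–exclusion. Total paths: C(33, 22) = 193536720. Through P₁: C(8, 7)·C(25, 15) = 26150080. Through P₂: C(24, 15)·C(9, 7) = 47070144. Since P₁ is strictly southwest of P₂, a monotone path through both must visit P₁ then P₂; paths through both = C(8, 7)·C(16, 8)·C(9, 7) = 3706560. Avoid both = 193536720 − 26150080 − 47070144 + 3706560 = 124023056.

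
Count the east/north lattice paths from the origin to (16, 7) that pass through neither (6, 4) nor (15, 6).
Number of paths = 99669

Inclusion–exclusion. Total paths: C(23, 16) = 245157. Through P₁: C(10, 6)·C(13, 10) = 60060. Through P₂: C(21, 15)·C(2, 1) = 108528. Since P₁ is strictly southwest of P₂, a monotone path through both must visit P₁ then P₂; paths through both = C(10, 6)·C(11, 9)·C(2, 1) = 23100. Avoid both = 245157 − 60060 − 108528 + 23100 = 99669.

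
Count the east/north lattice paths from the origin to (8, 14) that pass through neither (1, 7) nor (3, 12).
Number of paths = 286287

Inclusion–exclusion. Total paths: C(22, 8) = 319770. Through P₁: C(8, 1)·C(14, 7) = 27456. Through P₂: C(15, 3)·C(7, 5) = 9555. Since P₁ is strictly southwest of P₂, a monotone path through both must visit P₁ then P₂; paths through both = C(8, 1)·C(7, 2)·C(7, 5) = 3528. Avoid both = 319770 − 27456 − 9555 + 3528 = 286287.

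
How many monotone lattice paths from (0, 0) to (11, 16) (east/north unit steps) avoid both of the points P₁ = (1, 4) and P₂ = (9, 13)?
Number of paths = 6045965

Inclusion–exclusion. Total paths: C(27, 11) = 13037895. Through P₁: C(5, 1)·C(22, 10) = 3233230. Through P₂: C(22, 9)·C(5, 2) = 4974200. Since P₁ is strictly southwest of P₂, a monotone path through both must visit P₁ then P₂; paths through both = C(5, 1)·C(17, 8)·C(5, 2) = 1215500. Avoid both = 13037895 − 3233230 − 4974200 + 1215500 = 6045965.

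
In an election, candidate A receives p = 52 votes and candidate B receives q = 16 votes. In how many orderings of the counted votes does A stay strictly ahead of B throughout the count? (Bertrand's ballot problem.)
Strict-lead orderings = 778007004477516

Total orderings of the 68 votes with 52 for A: C(68, 52) = 1469568786235308. By the Bertrand ballot formula (Cycle Lemma / reflection principle), the number of orderings in which A is strictly ahead of B throughout is (p − q)/(p + q) · C(p + q, p) = (52 − 16)/(52 + 16) · 1469568786235308 = 778007004477516.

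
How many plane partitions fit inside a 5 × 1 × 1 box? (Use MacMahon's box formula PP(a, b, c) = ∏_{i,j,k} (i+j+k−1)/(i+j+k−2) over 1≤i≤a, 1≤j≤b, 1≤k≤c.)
PP(5, 1, 1) = 6

Evaluate the triple product over i = 1..5, j = 1..1, k = 1..1. The factors are (2/1) · (3/2) · (4/3) · (5/4) · (6/5). The numerators and denominators telescope so the product is an integer; carrying out the multiplication exactly gives PP(5, 1, 1) = 6.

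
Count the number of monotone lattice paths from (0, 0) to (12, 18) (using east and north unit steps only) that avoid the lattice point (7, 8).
Number of paths = 67168920

Total paths from (0, 0) to (12, 18): C(30, 12) = 86493225. Paths through (7, 8): (paths (0, 0) → (7, 8)) × (paths (7, 8) → (12, 18)) = C(15, 7) · C(15, 5) = 6435 · 3003 = 19324305. Avoidance count = 86493225 − 19324305 = 67168920.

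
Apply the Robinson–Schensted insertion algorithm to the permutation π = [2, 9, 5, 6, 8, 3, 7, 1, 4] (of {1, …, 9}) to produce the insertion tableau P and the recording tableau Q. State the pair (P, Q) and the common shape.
P = [1, 3, 4, 7] / [2, 6] / [5, 8] / [9];  Q = [1, 2, 4, 5] / [3, 7] / [6, 9] / [8];  common shape = (4, 2, 2, 1)

Row-insert the values π_1, π_2, … into P one at a time, bumping the leftmost entry strictly greater than the inserted value down to the next row. The recording tableau Q records, in position (i, j), the step at which that cell was added to P.
  Insert 2 (step 1): P = [2];  Q = [1]
  Insert 9 (step 2): P = [2, 9];  Q = [1, 2]
  Insert 5 (step 3): P = [2, 5] / [9];  Q = [1, 2] / [3]
  Insert 6 (step 4): P = [2, 5, 6] / [9];  Q = [1, 2, 4] / [3]
  Insert 8 (step 5): P = [2, 5, 6, 8] / [9];  Q = [1, 2, 4, 5] / [3]
  Insert 3 (step 6): P = [2, 3, 6, 8] / [5] / [9];  Q = [1, 2, 4, 5] / [3] / [6]
  Insert 7 (step 7): P = [2, 3, 6, 7] / [5, 8] / [9];  Q = [1, 2, 4, 5] / [3, 7] / [6]
  Insert 1 (step 8): P = [1, 3, 6, 7] / [2, 8] / [5] / [9];  Q = [1, 2, 4, 5] / [3, 7] / [6] / [8]
  Insert 4 (step 9): P = [1, 3, 4, 7] / [2, 6] / [5, 8] / [9];  Q = [1, 2, 4, 5] / [3, 7] / [6, 9] / [8]
Final shape: (4, 2, 2, 1).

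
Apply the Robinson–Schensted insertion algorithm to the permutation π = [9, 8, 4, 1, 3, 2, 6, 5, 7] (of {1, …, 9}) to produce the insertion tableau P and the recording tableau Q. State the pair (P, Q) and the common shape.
P = [1, 2, 5, 7] / [3, 6] / [4] / [8] / [9];  Q = [1, 5, 7, 9] / [2, 8] / [3] / [4] / [6];  common shape = (4, 2, 1, 1, 1)

Row-insert the values π_1, π_2, … into P one at a time, bumping the leftmost entry strictly greater than the inserted value down to the next row. The recording tableau Q records, in position (i, j), the step at which that cell was added to P.
  Insert 9 (step 1): P = [9];  Q = [1]
  Insert 8 (step 2): P = [8] / [9];  Q = [1] / [2]
  Insert 4 (step 3): P = [4] / [8] / [9];  Q = [1] / [2] / [3]
  Insert 1 (step 4): P = [1] / [4] / [8] / [9];  Q = [1] / [2] / [3] / [4]
  Insert 3 (step 5): P = [1, 3] / [4] / [8] / [9];  Q = [1, 5] / [2] / [3] / [4]
  Insert 2 (step 6): P = [1, 2] / [3] / [4] / [8] / [9];  Q = [1, 5] / [2] / [3] / [4] / [6]
  Insert 6 (step 7): P = [1, 2, 6] / [3] / [4] / [8] / [9];  Q = [1, 5, 7] / [2] / [3] / [4] / [6]
  Insert 5 (step 8): P = [1, 2, 5] / [3, 6] / [4] / [8] / [9];  Q = [1, 5, 7] / [2, 8] / [3] / [4] / [6]
  Insert 7 (step 9): P = [1, 2, 5, 7] / [3, 6] / [4] / [8] / [9];  Q = [1, 5, 7, 9] / [2, 8] / [3] / [4] / [6]
Final shape: (4, 2, 1, 1, 1).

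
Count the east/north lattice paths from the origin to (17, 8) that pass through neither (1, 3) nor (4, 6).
Number of paths = 986529

Inclusion–exclusion. Total paths: C(25, 17) = 1081575. Through P₁: C(4, 1)·C(21, 16) = 81396. Through P₂: C(10, 4)·C(15, 13) = 22050. Since P₁ is strictly southwest of P₂, a monotone path through both must visit P₁ then P₂; paths through both = C(4, 1)·C(6, 3)·C(15, 13) = 8400. Avoid both = 1081575 − 81396 − 22050 + 8400 = 986529.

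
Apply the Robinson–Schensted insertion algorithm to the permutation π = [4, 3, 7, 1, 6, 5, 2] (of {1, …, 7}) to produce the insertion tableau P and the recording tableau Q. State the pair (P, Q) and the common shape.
P = [1, 2] / [3, 5] / [4, 6] / [7];  Q = [1, 3] / [2, 5] / [4, 6] / [7];  common shape = (2, 2, 2, 1)

Row-insert the values π_1, π_2, … into P one at a time, bumping the leftmost entry strictly greater than the inserted value down to the next row. The recording tableau Q records, in position (i, j), the step at which that cell was added to P.
  Insert 4 (step 1): P = [4];  Q = [1]
  Insert 3 (step 2): P = [3] / [4];  Q = [1] / [2]
  Insert 7 (step 3): P = [3, 7] / [4];  Q = [1, 3] / [2]
  Insert 1 (step 4): P = [1, 7] / [3] / [4];  Q = [1, 3] / [2] / [4]
  Insert 6 (step 5): P = [1, 6] / [3, 7] / [4];  Q = [1, 3] / [2, 5] / [4]
  Insert 5 (step 6): P = [1, 5] / [3, 6] / [4, 7];  Q = [1, 3] / [2, 5] / [4, 6]
  Insert 2 (step 7): P = [1, 2] / [3, 5] / [4, 6] / [7];  Q = [1, 3] / [2, 5] / [4, 6] / [7]
Final shape: (2, 2, 2, 1).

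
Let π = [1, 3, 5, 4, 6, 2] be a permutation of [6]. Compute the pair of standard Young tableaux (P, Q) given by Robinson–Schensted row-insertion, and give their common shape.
P = [1, 2, 4, 6] / [3] / [5];  Q = [1, 2, 3, 5] / [4] / [6];  common shape = (4, 1, 1)

Row-insert the values π_1, π_2, … into P one at a time, bumping the leftmost entry strictly greater than the inserted value down to the next row. The recording tableau Q records, in position (i, j), the step at which that cell was added to P.
  Insert 1 (step 1): P = [1];  Q = [1]
  Insert 3 (step 2): P = [1, 3];  Q = [1, 2]
  Insert 5 (step 3): P = [1, 3, 5];  Q = [1, 2, 3]
  Insert 4 (step 4): P = [1, 3, 4] / [5];  Q = [1, 2, 3] / [4]
  Insert 6 (step 5): P = [1, 3, 4, 6] / [5];  Q = [1, 2, 3, 5] / [4]
  Insert 2 (step 6): P = [1, 2, 4, 6] / [3] / [5];  Q = [1, 2, 3, 5] / [4] / [6]
Final shape: (4, 1, 1).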